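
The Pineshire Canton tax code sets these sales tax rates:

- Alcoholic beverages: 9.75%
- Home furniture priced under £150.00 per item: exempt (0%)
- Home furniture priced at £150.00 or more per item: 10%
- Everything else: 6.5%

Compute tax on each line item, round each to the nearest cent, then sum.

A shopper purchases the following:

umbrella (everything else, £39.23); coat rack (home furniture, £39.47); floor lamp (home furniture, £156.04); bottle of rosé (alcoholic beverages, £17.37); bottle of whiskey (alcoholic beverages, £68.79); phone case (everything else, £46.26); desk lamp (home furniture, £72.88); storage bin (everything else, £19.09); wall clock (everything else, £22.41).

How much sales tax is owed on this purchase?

Umbrella £39.23: everything else → 6.5% → £2.55
Coat rack £39.47: home furniture, under £150.00 → 0% → £0.00
Floor lamp £156.04: home furniture, £150.00 or more → 10% → £15.60
Bottle of rosé £17.37: alcoholic beverages → 9.75% → £1.69
Bottle of whiskey £68.79: alcoholic beverages → 9.75% → £6.71
Phone case £46.26: everything else → 6.5% → £3.01
Desk lamp £72.88: home furniture, under £150.00 → 0% → £0.00
Storage bin £19.09: everything else → 6.5% → £1.24
Wall clock £22.41: everything else → 6.5% → £1.46
Total tax = £2.55 + £15.60 + £1.69 + £6.71 + £3.01 + £1.24 + £1.46 = £32.26

£32.26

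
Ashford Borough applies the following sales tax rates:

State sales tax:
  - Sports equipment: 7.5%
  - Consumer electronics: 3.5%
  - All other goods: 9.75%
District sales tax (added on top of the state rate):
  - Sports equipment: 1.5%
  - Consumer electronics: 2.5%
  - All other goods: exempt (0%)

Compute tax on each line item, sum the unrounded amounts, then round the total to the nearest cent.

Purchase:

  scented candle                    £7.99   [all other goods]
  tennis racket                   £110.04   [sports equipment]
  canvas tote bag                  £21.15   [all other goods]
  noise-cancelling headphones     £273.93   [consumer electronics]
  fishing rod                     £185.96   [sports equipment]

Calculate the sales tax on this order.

£45.92

Scented candle £7.99: all other goods → 9.75% + 0% district = 9.75% → £0.779025
Tennis racket £110.04: sports equipment → 7.5% + 1.5% district = 9% → £9.9036
Canvas tote bag £21.15: all other goods → 9.75% + 0% district = 9.75% → £2.062125
Noise-cancelling headphones £273.93: consumer electronics → 3.5% + 2.5% district = 6% → £16.4358
Fishing rod £185.96: sports equipment → 7.5% + 1.5% district = 9% → £16.7364
Unrounded tax sum = £45.91695 → £45.92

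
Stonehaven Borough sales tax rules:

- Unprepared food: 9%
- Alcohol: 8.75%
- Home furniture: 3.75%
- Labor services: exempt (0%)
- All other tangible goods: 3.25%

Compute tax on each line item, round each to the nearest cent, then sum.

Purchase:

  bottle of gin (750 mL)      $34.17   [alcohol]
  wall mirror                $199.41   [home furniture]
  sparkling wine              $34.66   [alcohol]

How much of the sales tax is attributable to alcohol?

$6.02

Bottle of gin (750 mL) $34.17: alcohol → 8.75% → $2.99
Sparkling wine $34.66: alcohol → 8.75% → $3.03
Tax on alcohol = $2.99 + $3.03 = $6.02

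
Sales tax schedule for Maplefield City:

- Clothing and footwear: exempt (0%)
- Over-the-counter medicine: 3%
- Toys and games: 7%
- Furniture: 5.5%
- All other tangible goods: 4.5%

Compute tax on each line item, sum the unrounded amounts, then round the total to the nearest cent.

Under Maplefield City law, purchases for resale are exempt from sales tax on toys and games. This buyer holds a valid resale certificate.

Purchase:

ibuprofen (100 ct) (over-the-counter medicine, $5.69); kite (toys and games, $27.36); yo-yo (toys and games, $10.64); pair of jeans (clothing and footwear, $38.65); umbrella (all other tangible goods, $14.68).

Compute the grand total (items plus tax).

$97.85

Ibuprofen (100 ct) $5.69: over-the-counter medicine → 3% → $0.1707
Kite $27.36: toys and games, buyer-exempt → 0% → $0.00
Yo-yo $10.64: toys and games, buyer-exempt → 0% → $0.00
Pair of jeans $38.65: clothing and footwear → 0% → $0.00
Umbrella $14.68: all other tangible goods → 4.5% → $0.6606
Subtotal = $97.02; unrounded tax = $0.8313 → $0.83; total due = $97.85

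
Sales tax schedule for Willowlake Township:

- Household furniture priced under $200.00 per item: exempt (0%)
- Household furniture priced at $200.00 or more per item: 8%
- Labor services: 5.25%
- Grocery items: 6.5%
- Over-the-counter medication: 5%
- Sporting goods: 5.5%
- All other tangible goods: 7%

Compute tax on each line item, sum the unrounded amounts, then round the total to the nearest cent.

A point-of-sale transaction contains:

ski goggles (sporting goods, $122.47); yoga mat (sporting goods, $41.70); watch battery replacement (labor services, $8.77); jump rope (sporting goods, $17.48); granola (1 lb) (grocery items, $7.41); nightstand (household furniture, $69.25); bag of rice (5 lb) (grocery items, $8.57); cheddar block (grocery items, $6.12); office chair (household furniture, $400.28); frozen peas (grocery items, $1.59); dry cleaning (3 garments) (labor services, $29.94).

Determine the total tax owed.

$45.59

Ski goggles $122.47: sporting goods → 5.5% → $6.73585
Yoga mat $41.70: sporting goods → 5.5% → $2.2935
Watch battery replacement $8.77: labor services → 5.25% → $0.460425
Jump rope $17.48: sporting goods → 5.5% → $0.9614
Granola (1 lb) $7.41: grocery items → 6.5% → $0.48165
Nightstand $69.25: household furniture, under $200.00 → 0% → $0.00
Bag of rice (5 lb) $8.57: grocery items → 6.5% → $0.55705
Cheddar block $6.12: grocery items → 6.5% → $0.3978
Office chair $400.28: household furniture, $200.00 or more → 8% → $32.0224
Frozen peas $1.59: grocery items → 6.5% → $0.10335
Dry cleaning (3 garments) $29.94: labor services → 5.25% → $1.57185
Unrounded tax sum = $45.585275 → $45.59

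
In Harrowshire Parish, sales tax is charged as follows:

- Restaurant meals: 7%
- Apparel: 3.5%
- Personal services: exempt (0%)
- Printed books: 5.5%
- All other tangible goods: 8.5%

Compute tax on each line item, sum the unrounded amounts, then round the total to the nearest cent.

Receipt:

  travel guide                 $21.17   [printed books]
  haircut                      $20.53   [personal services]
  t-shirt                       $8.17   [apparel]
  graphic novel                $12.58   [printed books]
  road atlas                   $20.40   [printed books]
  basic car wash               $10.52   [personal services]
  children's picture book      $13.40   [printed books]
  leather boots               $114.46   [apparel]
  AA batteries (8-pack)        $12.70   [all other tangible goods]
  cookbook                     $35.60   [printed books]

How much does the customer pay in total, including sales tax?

Travel guide $21.17: printed books → 5.5% → $1.16435
Haircut $20.53: personal services → 0% → $0.00
T-shirt $8.17: apparel → 3.5% → $0.28595
Graphic novel $12.58: printed books → 5.5% → $0.6919
Road atlas $20.40: printed books → 5.5% → $1.122
Basic car wash $10.52: personal services → 0% → $0.00
Children's picture book $13.40: printed books → 5.5% → $0.737
Leather boots $114.46: apparel → 3.5% → $4.0061
AA batteries (8-pack) $12.70: all other tangible goods → 8.5% → $1.0795
Cookbook $35.60: printed books → 5.5% → $1.958
Subtotal = $269.53; unrounded tax = $11.0448 → $11.04; total due = $280.57

$280.57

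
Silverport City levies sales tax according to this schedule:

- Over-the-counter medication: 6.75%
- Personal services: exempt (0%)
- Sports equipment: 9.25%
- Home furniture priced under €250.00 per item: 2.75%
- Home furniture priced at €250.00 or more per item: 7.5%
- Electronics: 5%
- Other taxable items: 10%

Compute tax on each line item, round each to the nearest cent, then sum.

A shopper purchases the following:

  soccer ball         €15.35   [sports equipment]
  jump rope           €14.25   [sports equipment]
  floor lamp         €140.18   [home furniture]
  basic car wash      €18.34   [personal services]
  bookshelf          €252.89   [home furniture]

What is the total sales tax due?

Soccer ball €15.35: sports equipment → 9.25% → €1.42
Jump rope €14.25: sports equipment → 9.25% → €1.32
Floor lamp €140.18: home furniture, under €250.00 → 2.75% → €3.85
Basic car wash €18.34: personal services → 0% → €0.00
Bookshelf €252.89: home furniture, €250.00 or more → 7.5% → €18.97
Total tax = €1.42 + €1.32 + €3.85 + €18.97 = €25.56

€25.56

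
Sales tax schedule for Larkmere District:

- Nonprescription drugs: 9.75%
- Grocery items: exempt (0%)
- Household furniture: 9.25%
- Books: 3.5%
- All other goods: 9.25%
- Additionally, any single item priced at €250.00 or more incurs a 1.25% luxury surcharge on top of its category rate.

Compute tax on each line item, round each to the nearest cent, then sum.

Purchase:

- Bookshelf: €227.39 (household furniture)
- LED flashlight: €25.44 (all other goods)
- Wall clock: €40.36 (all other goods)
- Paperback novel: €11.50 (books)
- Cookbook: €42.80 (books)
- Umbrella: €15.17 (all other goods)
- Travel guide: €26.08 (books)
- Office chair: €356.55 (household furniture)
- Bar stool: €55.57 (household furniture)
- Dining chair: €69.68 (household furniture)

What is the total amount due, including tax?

€950.89

Bookshelf €227.39: household furniture → 9.25% → €21.03
LED flashlight €25.44: all other goods → 9.25% → €2.35
Wall clock €40.36: all other goods → 9.25% → €3.73
Paperback novel €11.50: books → 3.5% → €0.40
Cookbook €42.80: books → 3.5% → €1.50
Umbrella €15.17: all other goods → 9.25% → €1.40
Travel guide €26.08: books → 3.5% → €0.91
Office chair €356.55: household furniture → 9.25% + 1.25% surcharge = 10.5% → €37.44
Bar stool €55.57: household furniture → 9.25% → €5.14
Dining chair €69.68: household furniture → 9.25% → €6.45
Subtotal = €870.54; tax = €80.35; total due = €950.89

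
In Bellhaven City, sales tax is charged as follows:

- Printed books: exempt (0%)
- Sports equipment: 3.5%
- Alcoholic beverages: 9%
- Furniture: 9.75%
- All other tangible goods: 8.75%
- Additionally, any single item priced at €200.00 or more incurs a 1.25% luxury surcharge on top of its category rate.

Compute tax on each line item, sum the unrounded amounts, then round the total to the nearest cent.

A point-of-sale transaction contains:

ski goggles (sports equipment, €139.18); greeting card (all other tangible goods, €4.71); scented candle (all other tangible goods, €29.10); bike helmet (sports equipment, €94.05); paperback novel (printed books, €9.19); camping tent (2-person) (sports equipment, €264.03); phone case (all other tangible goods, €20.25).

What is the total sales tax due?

Ski goggles €139.18: sports equipment → 3.5% → €4.8713
Greeting card €4.71: all other tangible goods → 8.75% → €0.412125
Scented candle €29.10: all other tangible goods → 8.75% → €2.54625
Bike helmet €94.05: sports equipment → 3.5% → €3.29175
Paperback novel €9.19: printed books → 0% → €0.00
Camping tent (2-person) €264.03: sports equipment → 3.5% + 1.25% surcharge = 4.75% → €12.541425
Phone case €20.25: all other tangible goods → 8.75% → €1.771875
Unrounded tax sum = €25.434725 → €25.43

€25.43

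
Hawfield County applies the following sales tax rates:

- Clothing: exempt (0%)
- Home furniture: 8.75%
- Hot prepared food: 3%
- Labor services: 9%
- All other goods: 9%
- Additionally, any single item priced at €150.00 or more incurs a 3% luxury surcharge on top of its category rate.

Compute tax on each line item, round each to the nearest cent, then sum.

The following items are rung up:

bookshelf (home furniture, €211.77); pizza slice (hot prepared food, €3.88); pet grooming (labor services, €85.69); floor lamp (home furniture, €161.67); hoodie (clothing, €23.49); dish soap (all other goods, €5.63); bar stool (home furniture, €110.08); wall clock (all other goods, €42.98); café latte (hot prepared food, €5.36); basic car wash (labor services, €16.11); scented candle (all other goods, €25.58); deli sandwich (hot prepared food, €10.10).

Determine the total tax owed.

€69.93

Bookshelf €211.77: home furniture → 8.75% + 3% surcharge = 11.75% → €24.88
Pizza slice €3.88: hot prepared food → 3% → €0.12
Pet grooming €85.69: labor services → 9% → €7.71
Floor lamp €161.67: home furniture → 8.75% + 3% surcharge = 11.75% → €19.00
Hoodie €23.49: clothing → 0% → €0.00
Dish soap €5.63: all other goods → 9% → €0.51
Bar stool €110.08: home furniture → 8.75% → €9.63
Wall clock €42.98: all other goods → 9% → €3.87
Café latte €5.36: hot prepared food → 3% → €0.16
Basic car wash €16.11: labor services → 9% → €1.45
Scented candle €25.58: all other goods → 9% → €2.30
Deli sandwich €10.10: hot prepared food → 3% → €0.30
Total tax = €24.88 + €0.12 + €7.71 + €19.00 + €0.51 + €9.63 + €3.87 + €0.16 + €1.45 + €2.30 + €0.30 = €69.93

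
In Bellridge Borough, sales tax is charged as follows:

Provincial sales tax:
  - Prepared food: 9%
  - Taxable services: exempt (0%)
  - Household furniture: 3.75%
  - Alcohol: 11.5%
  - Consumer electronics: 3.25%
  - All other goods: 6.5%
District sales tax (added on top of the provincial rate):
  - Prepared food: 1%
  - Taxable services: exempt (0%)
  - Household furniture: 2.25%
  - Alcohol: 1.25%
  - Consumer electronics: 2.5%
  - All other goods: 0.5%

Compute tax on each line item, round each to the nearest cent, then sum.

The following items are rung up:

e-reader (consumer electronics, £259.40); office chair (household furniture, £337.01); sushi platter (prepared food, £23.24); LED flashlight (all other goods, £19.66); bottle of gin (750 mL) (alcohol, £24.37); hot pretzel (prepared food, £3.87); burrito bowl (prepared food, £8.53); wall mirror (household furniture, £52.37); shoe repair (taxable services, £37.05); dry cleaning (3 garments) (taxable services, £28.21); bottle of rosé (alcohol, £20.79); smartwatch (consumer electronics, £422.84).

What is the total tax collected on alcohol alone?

£5.76

Bottle of gin (750 mL) £24.37: alcohol → 11.5% + 1.25% district = 12.75% → £3.11
Bottle of rosé £20.79: alcohol → 11.5% + 1.25% district = 12.75% → £2.65
Tax on alcohol = £3.11 + £2.65 = £5.76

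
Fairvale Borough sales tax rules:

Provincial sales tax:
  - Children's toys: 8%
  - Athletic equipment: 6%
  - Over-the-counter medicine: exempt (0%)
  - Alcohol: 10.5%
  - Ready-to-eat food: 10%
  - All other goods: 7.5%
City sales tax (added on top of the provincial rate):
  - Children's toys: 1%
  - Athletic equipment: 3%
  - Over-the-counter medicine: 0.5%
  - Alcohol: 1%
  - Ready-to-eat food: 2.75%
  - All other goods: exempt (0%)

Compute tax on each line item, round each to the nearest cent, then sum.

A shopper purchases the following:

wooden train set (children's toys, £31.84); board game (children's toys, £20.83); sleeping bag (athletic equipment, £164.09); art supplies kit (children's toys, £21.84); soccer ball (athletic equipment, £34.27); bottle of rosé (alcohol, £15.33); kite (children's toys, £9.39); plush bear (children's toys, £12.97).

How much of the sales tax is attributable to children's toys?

Wooden train set £31.84: children's toys → 8% + 1% city = 9% → £2.87
Board game £20.83: children's toys → 8% + 1% city = 9% → £1.87
Art supplies kit £21.84: children's toys → 8% + 1% city = 9% → £1.97
Kite £9.39: children's toys → 8% + 1% city = 9% → £0.85
Plush bear £12.97: children's toys → 8% + 1% city = 9% → £1.17
Tax on children's toys = £2.87 + £1.87 + £1.97 + £0.85 + £1.17 = £8.73

£8.73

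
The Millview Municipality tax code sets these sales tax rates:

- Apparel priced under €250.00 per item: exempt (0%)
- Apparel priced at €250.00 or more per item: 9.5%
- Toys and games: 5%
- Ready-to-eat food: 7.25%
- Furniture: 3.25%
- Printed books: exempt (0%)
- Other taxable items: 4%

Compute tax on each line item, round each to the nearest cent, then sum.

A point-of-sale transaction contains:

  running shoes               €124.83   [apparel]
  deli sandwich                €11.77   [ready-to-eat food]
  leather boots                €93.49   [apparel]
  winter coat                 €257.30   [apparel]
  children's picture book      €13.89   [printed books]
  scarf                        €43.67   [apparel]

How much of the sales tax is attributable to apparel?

Running shoes €124.83: apparel, under €250.00 → 0% → €0.00
Leather boots €93.49: apparel, under €250.00 → 0% → €0.00
Winter coat €257.30: apparel, €250.00 or more → 9.5% → €24.44
Scarf €43.67: apparel, under €250.00 → 0% → €0.00
Tax on apparel = €0.00 + €0.00 + €24.44 + €0.00 = €24.44

€24.44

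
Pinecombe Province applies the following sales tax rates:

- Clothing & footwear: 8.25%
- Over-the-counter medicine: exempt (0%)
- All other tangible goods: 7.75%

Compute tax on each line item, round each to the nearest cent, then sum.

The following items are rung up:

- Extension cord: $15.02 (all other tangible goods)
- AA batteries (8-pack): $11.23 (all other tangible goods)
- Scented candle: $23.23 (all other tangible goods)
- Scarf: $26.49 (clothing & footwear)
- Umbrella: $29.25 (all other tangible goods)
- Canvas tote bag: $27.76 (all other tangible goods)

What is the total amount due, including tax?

Extension cord $15.02: all other tangible goods → 7.75% → $1.16
AA batteries (8-pack) $11.23: all other tangible goods → 7.75% → $0.87
Scented candle $23.23: all other tangible goods → 7.75% → $1.80
Scarf $26.49: clothing & footwear → 8.25% → $2.19
Umbrella $29.25: all other tangible goods → 7.75% → $2.27
Canvas tote bag $27.76: all other tangible goods → 7.75% → $2.15
Subtotal = $132.98; tax = $10.44; total due = $143.42

$143.42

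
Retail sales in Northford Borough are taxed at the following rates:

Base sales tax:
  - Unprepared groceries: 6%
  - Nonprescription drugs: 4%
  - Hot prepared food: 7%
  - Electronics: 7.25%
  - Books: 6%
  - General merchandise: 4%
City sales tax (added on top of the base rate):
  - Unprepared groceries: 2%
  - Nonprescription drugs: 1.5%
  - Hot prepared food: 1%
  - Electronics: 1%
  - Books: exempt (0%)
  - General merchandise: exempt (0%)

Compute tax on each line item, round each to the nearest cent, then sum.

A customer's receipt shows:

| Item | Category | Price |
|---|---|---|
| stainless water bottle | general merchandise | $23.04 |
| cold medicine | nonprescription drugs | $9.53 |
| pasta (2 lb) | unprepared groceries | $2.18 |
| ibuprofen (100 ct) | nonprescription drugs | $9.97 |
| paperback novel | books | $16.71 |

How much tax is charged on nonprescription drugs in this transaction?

Cold medicine $9.53: nonprescription drugs → 4% + 1.5% city = 5.5% → $0.52
Ibuprofen (100 ct) $9.97: nonprescription drugs → 4% + 1.5% city = 5.5% → $0.55
Tax on nonprescription drugs = $0.52 + $0.55 = $1.07

$1.07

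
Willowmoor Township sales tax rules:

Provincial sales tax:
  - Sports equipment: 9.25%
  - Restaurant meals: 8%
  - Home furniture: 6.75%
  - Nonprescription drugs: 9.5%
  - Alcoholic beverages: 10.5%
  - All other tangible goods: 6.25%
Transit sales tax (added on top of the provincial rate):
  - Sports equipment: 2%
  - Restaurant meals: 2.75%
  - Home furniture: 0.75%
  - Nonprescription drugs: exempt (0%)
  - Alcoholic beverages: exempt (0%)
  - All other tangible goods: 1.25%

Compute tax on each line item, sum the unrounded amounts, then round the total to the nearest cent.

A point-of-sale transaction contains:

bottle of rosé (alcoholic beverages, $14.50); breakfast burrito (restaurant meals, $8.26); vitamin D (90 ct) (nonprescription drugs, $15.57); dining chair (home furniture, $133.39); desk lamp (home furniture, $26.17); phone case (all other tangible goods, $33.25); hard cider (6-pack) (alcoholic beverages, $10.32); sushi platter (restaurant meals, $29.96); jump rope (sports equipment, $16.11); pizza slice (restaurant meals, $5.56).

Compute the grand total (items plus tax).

$318.15

Bottle of rosé $14.50: alcoholic beverages → 10.5% + 0% transit = 10.5% → $1.5225
Breakfast burrito $8.26: restaurant meals → 8% + 2.75% transit = 10.75% → $0.88795
Vitamin D (90 ct) $15.57: nonprescription drugs → 9.5% + 0% transit = 9.5% → $1.47915
Dining chair $133.39: home furniture → 6.75% + 0.75% transit = 7.5% → $10.00425
Desk lamp $26.17: home furniture → 6.75% + 0.75% transit = 7.5% → $1.96275
Phone case $33.25: all other tangible goods → 6.25% + 1.25% transit = 7.5% → $2.49375
Hard cider (6-pack) $10.32: alcoholic beverages → 10.5% + 0% transit = 10.5% → $1.0836
Sushi platter $29.96: restaurant meals → 8% + 2.75% transit = 10.75% → $3.2207
Jump rope $16.11: sports equipment → 9.25% + 2% transit = 11.25% → $1.812375
Pizza slice $5.56: restaurant meals → 8% + 2.75% transit = 10.75% → $0.5977
Subtotal = $293.09; unrounded tax = $25.064725 → $25.06; total due = $318.15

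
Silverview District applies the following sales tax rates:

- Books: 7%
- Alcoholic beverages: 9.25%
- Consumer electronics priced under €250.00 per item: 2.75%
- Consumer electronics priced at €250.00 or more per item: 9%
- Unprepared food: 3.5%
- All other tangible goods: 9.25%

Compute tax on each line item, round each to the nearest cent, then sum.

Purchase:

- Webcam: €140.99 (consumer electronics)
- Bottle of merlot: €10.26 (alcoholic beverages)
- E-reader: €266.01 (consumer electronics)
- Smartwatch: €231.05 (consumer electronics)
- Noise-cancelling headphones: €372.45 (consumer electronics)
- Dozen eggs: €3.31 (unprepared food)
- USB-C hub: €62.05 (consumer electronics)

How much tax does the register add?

Webcam €140.99: consumer electronics, under €250.00 → 2.75% → €3.88
Bottle of merlot €10.26: alcoholic beverages → 9.25% → €0.95
E-reader €266.01: consumer electronics, €250.00 or more → 9% → €23.94
Smartwatch €231.05: consumer electronics, under €250.00 → 2.75% → €6.35
Noise-cancelling headphones €372.45: consumer electronics, €250.00 or more → 9% → €33.52
Dozen eggs €3.31: unprepared food → 3.5% → €0.12
USB-C hub €62.05: consumer electronics, under €250.00 → 2.75% → €1.71
Total tax = €3.88 + €0.95 + €23.94 + €6.35 + €33.52 + €0.12 + €1.71 = €70.47

€70.47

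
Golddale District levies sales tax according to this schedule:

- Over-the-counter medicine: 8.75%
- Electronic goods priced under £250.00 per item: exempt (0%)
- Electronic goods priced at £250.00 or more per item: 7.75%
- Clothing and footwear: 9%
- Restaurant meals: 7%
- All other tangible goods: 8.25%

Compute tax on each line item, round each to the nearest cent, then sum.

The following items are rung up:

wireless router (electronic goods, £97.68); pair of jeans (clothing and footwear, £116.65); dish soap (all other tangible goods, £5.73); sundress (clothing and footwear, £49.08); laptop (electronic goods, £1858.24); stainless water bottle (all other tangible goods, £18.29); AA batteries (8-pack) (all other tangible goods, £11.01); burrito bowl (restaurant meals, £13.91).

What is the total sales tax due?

£162.79

Wireless router £97.68: electronic goods, under £250.00 → 0% → £0.00
Pair of jeans £116.65: clothing and footwear → 9% → £10.50
Dish soap £5.73: all other tangible goods → 8.25% → £0.47
Sundress £49.08: clothing and footwear → 9% → £4.42
Laptop £1858.24: electronic goods, £250.00 or more → 7.75% → £144.01
Stainless water bottle £18.29: all other tangible goods → 8.25% → £1.51
AA batteries (8-pack) £11.01: all other tangible goods → 8.25% → £0.91
Burrito bowl £13.91: restaurant meals → 7% → £0.97
Total tax = £10.50 + £0.47 + £4.42 + £144.01 + £1.51 + £0.91 + £0.97 = £162.79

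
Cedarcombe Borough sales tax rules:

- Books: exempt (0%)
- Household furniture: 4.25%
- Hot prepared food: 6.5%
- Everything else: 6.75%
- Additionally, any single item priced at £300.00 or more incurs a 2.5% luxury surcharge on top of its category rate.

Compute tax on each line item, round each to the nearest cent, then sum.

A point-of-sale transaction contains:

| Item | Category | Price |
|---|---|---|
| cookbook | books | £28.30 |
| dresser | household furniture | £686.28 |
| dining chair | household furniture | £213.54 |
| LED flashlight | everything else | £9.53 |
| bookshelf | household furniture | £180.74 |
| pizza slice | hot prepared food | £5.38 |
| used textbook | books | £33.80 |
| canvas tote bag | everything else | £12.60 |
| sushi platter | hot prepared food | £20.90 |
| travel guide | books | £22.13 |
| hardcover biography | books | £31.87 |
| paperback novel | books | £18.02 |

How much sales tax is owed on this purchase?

Cookbook £28.30: books → 0% → £0.00
Dresser £686.28: household furniture → 4.25% + 2.5% surcharge = 6.75% → £46.32
Dining chair £213.54: household furniture → 4.25% → £9.08
LED flashlight £9.53: everything else → 6.75% → £0.64
Bookshelf £180.74: household furniture → 4.25% → £7.68
Pizza slice £5.38: hot prepared food → 6.5% → £0.35
Used textbook £33.80: books → 0% → £0.00
Canvas tote bag £12.60: everything else → 6.75% → £0.85
Sushi platter £20.90: hot prepared food → 6.5% → £1.36
Travel guide £22.13: books → 0% → £0.00
Hardcover biography £31.87: books → 0% → £0.00
Paperback novel £18.02: books → 0% → £0.00
Total tax = £46.32 + £9.08 + £0.64 + £7.68 + £0.35 + £0.85 + £1.36 = £66.28

£66.28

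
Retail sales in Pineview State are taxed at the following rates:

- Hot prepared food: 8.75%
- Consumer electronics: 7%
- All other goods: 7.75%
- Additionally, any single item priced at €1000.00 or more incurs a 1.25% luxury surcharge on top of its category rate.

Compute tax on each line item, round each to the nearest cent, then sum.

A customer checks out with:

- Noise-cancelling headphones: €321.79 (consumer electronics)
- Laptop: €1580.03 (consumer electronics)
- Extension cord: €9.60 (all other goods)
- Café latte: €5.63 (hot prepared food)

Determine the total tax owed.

Noise-cancelling headphones €321.79: consumer electronics → 7% → €22.53
Laptop €1580.03: consumer electronics → 7% + 1.25% surcharge = 8.25% → €130.35
Extension cord €9.60: all other goods → 7.75% → €0.74
Café latte €5.63: hot prepared food → 8.75% → €0.49
Total tax = €22.53 + €130.35 + €0.74 + €0.49 = €154.11

€154.11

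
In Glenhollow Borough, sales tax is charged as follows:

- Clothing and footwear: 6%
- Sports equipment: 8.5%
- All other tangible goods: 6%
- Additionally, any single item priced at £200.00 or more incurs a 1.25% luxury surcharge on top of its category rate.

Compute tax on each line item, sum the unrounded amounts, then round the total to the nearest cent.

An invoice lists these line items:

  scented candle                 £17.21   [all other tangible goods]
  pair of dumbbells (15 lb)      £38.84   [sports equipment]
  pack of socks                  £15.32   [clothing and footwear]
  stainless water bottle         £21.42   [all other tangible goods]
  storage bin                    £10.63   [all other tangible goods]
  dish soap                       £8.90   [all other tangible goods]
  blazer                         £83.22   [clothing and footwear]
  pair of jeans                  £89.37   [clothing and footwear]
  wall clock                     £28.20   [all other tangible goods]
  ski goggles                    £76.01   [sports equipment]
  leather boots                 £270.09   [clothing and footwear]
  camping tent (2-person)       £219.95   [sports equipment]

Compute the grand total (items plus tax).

£946.41

Scented candle £17.21: all other tangible goods → 6% → £1.0326
Pair of dumbbells (15 lb) £38.84: sports equipment → 8.5% → £3.3014
Pack of socks £15.32: clothing and footwear → 6% → £0.9192
Stainless water bottle £21.42: all other tangible goods → 6% → £1.2852
Storage bin £10.63: all other tangible goods → 6% → £0.6378
Dish soap £8.90: all other tangible goods → 6% → £0.534
Blazer £83.22: clothing and footwear → 6% → £4.9932
Pair of jeans £89.37: clothing and footwear → 6% → £5.3622
Wall clock £28.20: all other tangible goods → 6% → £1.692
Ski goggles £76.01: sports equipment → 8.5% → £6.46085
Leather boots £270.09: clothing and footwear → 6% + 1.25% surcharge = 7.25% → £19.581525
Camping tent (2-person) £219.95: sports equipment → 8.5% + 1.25% surcharge = 9.75% → £21.445125
Subtotal = £879.16; unrounded tax = £67.2451 → £67.25; total due = £946.41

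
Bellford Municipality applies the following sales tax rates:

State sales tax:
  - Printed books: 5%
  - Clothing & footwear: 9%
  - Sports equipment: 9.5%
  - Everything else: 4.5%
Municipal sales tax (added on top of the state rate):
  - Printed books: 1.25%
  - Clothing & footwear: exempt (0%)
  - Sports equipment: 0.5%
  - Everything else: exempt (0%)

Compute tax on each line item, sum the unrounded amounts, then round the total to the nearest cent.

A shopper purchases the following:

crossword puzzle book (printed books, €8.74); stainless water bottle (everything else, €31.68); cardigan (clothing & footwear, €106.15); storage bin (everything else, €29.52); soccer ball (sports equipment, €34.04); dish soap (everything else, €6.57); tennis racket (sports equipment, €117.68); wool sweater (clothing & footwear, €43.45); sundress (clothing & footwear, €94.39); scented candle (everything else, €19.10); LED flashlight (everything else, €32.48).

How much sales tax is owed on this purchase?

€43.05

Crossword puzzle book €8.74: printed books → 5% + 1.25% municipal = 6.25% → €0.54625
Stainless water bottle €31.68: everything else → 4.5% + 0% municipal = 4.5% → €1.4256
Cardigan €106.15: clothing & footwear → 9% + 0% municipal = 9% → €9.5535
Storage bin €29.52: everything else → 4.5% + 0% municipal = 4.5% → €1.3284
Soccer ball €34.04: sports equipment → 9.5% + 0.5% municipal = 10% → €3.404
Dish soap €6.57: everything else → 4.5% + 0% municipal = 4.5% → €0.29565
Tennis racket €117.68: sports equipment → 9.5% + 0.5% municipal = 10% → €11.768
Wool sweater €43.45: clothing & footwear → 9% + 0% municipal = 9% → €3.9105
Sundress €94.39: clothing & footwear → 9% + 0% municipal = 9% → €8.4951
Scented candle €19.10: everything else → 4.5% + 0% municipal = 4.5% → €0.8595
LED flashlight €32.48: everything else → 4.5% + 0% municipal = 4.5% → €1.4616
Unrounded tax sum = €43.0481 → €43.05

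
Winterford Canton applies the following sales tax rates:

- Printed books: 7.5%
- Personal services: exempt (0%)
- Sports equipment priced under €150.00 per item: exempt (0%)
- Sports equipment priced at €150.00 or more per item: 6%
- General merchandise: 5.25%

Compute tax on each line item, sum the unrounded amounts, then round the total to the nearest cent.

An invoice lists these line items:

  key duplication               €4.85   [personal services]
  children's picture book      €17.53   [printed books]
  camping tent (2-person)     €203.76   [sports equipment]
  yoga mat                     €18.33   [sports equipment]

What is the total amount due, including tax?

€258.01

Key duplication €4.85: personal services → 0% → €0.00
Children's picture book €17.53: printed books → 7.5% → €1.31475
Camping tent (2-person) €203.76: sports equipment, €150.00 or more → 6% → €12.2256
Yoga mat €18.33: sports equipment, under €150.00 → 0% → €0.00
Subtotal = €244.47; unrounded tax = €13.54035 → €13.54; total due = €258.01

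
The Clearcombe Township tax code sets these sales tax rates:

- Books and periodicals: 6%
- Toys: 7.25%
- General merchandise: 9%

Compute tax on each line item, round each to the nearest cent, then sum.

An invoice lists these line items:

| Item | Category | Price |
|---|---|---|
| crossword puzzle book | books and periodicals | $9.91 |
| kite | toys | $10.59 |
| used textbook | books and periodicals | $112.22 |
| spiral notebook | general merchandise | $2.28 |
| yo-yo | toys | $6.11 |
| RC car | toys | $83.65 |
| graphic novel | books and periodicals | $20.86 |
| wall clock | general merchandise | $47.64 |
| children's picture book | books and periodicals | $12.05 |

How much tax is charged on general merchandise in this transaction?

$4.50

Spiral notebook $2.28: general merchandise → 9% → $0.21
Wall clock $47.64: general merchandise → 9% → $4.29
Tax on general merchandise = $0.21 + $4.29 = $4.50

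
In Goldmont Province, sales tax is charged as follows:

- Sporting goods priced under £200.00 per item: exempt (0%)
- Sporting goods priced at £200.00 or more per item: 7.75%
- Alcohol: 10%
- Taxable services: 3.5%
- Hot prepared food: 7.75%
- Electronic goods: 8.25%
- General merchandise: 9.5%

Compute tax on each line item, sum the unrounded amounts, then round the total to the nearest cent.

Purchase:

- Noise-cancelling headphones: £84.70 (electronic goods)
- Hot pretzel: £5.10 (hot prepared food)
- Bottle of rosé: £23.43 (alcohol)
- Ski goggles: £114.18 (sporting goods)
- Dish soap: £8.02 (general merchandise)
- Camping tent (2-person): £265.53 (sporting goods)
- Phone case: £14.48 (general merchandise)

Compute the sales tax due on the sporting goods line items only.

£20.58

Ski goggles £114.18: sporting goods, under £200.00 → 0% → £0.00
Camping tent (2-person) £265.53: sporting goods, £200.00 or more → 7.75% → £20.578575
Tax on sporting goods: unrounded sum = £20.578575 → £20.58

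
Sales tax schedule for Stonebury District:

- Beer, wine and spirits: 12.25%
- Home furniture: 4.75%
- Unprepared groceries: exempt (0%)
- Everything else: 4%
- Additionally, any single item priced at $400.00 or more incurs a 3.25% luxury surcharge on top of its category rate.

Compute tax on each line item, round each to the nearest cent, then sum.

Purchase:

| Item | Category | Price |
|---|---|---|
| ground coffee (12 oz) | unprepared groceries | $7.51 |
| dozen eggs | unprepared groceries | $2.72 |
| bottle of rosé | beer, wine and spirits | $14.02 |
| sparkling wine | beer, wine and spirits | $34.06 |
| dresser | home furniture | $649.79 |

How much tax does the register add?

Ground coffee (12 oz) $7.51: unprepared groceries → 0% → $0.00
Dozen eggs $2.72: unprepared groceries → 0% → $0.00
Bottle of rosé $14.02: beer, wine and spirits → 12.25% → $1.72
Sparkling wine $34.06: beer, wine and spirits → 12.25% → $4.17
Dresser $649.79: home furniture → 4.75% + 3.25% surcharge = 8% → $51.98
Total tax = $1.72 + $4.17 + $51.98 = $57.87

$57.87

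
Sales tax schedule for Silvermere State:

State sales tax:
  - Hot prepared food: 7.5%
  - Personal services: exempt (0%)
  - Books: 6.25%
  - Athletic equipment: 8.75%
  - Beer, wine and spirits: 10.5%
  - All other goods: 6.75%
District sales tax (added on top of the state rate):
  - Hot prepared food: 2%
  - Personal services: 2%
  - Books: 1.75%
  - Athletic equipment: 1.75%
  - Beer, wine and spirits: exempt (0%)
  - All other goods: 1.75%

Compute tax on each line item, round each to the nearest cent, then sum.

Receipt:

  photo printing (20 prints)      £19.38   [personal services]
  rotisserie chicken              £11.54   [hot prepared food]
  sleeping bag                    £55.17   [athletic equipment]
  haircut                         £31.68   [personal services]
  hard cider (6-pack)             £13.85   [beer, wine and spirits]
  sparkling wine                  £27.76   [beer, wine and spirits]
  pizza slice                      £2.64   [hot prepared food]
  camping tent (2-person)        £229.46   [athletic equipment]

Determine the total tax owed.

£36.61

Photo printing (20 prints) £19.38: personal services → 0% + 2% district = 2% → £0.39
Rotisserie chicken £11.54: hot prepared food → 7.5% + 2% district = 9.5% → £1.10
Sleeping bag £55.17: athletic equipment → 8.75% + 1.75% district = 10.5% → £5.79
Haircut £31.68: personal services → 0% + 2% district = 2% → £0.63
Hard cider (6-pack) £13.85: beer, wine and spirits → 10.5% + 0% district = 10.5% → £1.45
Sparkling wine £27.76: beer, wine and spirits → 10.5% + 0% district = 10.5% → £2.91
Pizza slice £2.64: hot prepared food → 7.5% + 2% district = 9.5% → £0.25
Camping tent (2-person) £229.46: athletic equipment → 8.75% + 1.75% district = 10.5% → £24.09
Total tax = £0.39 + £1.10 + £5.79 + £0.63 + £1.45 + £2.91 + £0.25 + £24.09 = £36.61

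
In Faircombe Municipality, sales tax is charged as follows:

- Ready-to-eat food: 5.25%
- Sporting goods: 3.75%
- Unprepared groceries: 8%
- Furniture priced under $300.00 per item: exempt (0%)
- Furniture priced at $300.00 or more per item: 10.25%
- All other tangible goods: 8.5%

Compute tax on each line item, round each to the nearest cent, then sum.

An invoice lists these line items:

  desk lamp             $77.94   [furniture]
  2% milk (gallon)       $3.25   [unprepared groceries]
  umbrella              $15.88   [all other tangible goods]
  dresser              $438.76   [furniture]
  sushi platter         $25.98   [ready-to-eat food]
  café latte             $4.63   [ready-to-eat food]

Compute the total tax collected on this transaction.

$48.18

Desk lamp $77.94: furniture, under $300.00 → 0% → $0.00
2% milk (gallon) $3.25: unprepared groceries → 8% → $0.26
Umbrella $15.88: all other tangible goods → 8.5% → $1.35
Dresser $438.76: furniture, $300.00 or more → 10.25% → $44.97
Sushi platter $25.98: ready-to-eat food → 5.25% → $1.36
Café latte $4.63: ready-to-eat food → 5.25% → $0.24
Total tax = $0.26 + $1.35 + $44.97 + $1.36 + $0.24 = $48.18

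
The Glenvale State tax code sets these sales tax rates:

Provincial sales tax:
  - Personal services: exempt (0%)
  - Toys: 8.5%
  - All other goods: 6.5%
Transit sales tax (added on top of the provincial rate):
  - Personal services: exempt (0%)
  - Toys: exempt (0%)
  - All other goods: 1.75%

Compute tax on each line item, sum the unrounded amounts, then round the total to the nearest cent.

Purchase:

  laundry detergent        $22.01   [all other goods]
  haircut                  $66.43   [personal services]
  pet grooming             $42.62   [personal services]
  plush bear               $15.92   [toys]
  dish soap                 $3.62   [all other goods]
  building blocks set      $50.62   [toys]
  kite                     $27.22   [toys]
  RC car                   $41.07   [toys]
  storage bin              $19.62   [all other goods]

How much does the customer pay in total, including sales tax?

Laundry detergent $22.01: all other goods → 6.5% + 1.75% transit = 8.25% → $1.815825
Haircut $66.43: personal services → 0% + 0% transit = 0% → $0.00
Pet grooming $42.62: personal services → 0% + 0% transit = 0% → $0.00
Plush bear $15.92: toys → 8.5% + 0% transit = 8.5% → $1.3532
Dish soap $3.62: all other goods → 6.5% + 1.75% transit = 8.25% → $0.29865
Building blocks set $50.62: toys → 8.5% + 0% transit = 8.5% → $4.3027
Kite $27.22: toys → 8.5% + 0% transit = 8.5% → $2.3137
RC car $41.07: toys → 8.5% + 0% transit = 8.5% → $3.49095
Storage bin $19.62: all other goods → 6.5% + 1.75% transit = 8.25% → $1.61865
Subtotal = $289.13; unrounded tax = $15.193675 → $15.19; total due = $304.32

$304.32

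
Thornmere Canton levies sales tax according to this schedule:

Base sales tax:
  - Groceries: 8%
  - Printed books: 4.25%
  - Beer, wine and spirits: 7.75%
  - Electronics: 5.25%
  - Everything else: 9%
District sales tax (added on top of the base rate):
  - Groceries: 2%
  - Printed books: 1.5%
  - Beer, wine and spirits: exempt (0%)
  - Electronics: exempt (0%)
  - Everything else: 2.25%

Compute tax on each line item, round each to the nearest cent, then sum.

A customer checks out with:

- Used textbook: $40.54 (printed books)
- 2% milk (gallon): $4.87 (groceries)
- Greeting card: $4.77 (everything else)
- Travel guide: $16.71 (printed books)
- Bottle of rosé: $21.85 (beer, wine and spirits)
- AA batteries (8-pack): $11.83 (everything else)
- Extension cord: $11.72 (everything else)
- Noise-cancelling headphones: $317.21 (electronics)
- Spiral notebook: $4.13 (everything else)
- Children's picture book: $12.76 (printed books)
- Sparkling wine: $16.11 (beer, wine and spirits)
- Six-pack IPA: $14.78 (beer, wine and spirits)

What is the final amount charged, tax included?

Used textbook $40.54: printed books → 4.25% + 1.5% district = 5.75% → $2.33
2% milk (gallon) $4.87: groceries → 8% + 2% district = 10% → $0.49
Greeting card $4.77: everything else → 9% + 2.25% district = 11.25% → $0.54
Travel guide $16.71: printed books → 4.25% + 1.5% district = 5.75% → $0.96
Bottle of rosé $21.85: beer, wine and spirits → 7.75% + 0% district = 7.75% → $1.69
AA batteries (8-pack) $11.83: everything else → 9% + 2.25% district = 11.25% → $1.33
Extension cord $11.72: everything else → 9% + 2.25% district = 11.25% → $1.32
Noise-cancelling headphones $317.21: electronics → 5.25% + 0% district = 5.25% → $16.65
Spiral notebook $4.13: everything else → 9% + 2.25% district = 11.25% → $0.46
Children's picture book $12.76: printed books → 4.25% + 1.5% district = 5.75% → $0.73
Sparkling wine $16.11: beer, wine and spirits → 7.75% + 0% district = 7.75% → $1.25
Six-pack IPA $14.78: beer, wine and spirits → 7.75% + 0% district = 7.75% → $1.15
Subtotal = $477.28; tax = $28.90; total due = $506.18

$506.18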